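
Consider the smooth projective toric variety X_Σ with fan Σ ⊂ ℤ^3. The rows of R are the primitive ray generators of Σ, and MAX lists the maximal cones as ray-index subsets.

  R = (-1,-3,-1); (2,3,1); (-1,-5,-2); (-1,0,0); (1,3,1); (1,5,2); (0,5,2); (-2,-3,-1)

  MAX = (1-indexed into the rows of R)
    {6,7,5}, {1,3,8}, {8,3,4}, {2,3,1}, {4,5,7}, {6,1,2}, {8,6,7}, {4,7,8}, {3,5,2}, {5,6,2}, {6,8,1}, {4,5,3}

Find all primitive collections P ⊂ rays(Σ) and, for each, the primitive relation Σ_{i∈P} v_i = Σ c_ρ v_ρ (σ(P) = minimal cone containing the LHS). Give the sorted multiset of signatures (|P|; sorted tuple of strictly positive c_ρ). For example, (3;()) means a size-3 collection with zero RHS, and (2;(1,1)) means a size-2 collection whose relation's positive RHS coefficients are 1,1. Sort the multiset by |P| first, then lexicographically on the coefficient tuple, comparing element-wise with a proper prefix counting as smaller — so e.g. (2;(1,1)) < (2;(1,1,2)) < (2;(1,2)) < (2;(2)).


Δ(Σ) — 8 vertices, 10 min non-faces:

  P={1,5}:  v_{1} + v_{5} = 0  ⟹  sig = (2;())
  P={2,8}:  v_{2} + v_{8} = 0  ⟹  sig = (2;())
  P={3,6}:  v_{3} + v_{6} = 0  ⟹  sig = (2;())
  P={1,4}:  v_{1} + v_{4} = v_{8}  ⟹  sig = (2;(1))
  P={2,4}:  v_{2} + v_{4} = v_{5}  ⟹  sig = (2;(1))
  P={3,7}:  v_{3} + v_{7} = v_{4}  ⟹  sig = (2;(1))
  P={4,6}:  v_{4} + v_{6} = v_{7}  ⟹  sig = (2;(1))
  P={5,8}:  v_{5} + v_{8} = v_{4}  ⟹  sig = (2;(1))
  P={1,7}:  v_{1} + v_{7} = v_{6} + v_{8}  ⟹  sig = (2;(1,1))
  P={2,7}:  v_{2} + v_{7} = v_{5} + v_{6}  ⟹  sig = (2;(1,1))

Hence PRS(X_Σ) =
[(2;()), (2;()), (2;()), (2;(1)), (2;(1)), (2;(1)), (2;(1)), (2;(1)), (2;(1,1)), (2;(1,1))]


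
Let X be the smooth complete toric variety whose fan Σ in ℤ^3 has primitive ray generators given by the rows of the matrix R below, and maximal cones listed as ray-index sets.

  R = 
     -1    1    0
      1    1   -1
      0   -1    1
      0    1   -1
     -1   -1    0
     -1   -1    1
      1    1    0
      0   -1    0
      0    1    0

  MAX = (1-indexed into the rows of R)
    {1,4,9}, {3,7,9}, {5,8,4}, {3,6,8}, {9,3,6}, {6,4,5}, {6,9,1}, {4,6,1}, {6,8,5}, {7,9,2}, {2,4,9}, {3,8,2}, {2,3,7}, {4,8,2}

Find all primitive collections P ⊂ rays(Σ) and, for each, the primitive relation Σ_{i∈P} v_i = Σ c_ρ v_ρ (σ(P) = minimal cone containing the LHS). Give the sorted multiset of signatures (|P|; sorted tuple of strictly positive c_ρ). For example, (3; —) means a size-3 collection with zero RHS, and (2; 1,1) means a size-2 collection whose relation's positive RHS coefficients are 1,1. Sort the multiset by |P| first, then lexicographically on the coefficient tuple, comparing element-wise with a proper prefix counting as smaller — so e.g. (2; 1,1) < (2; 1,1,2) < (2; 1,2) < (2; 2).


18 minimal non-faces of Δ(Σ) (on 9 rays):

  {2,6}:  v_{2} + v_{6} = 0  ⟹  sig = (2; —)
  {3,4}:  v_{3} + v_{4} = 0  ⟹  sig = (2; —)
  {5,7}:  v_{5} + v_{7} = 0  ⟹  sig = (2; —)
  {8,9}:  v_{8} + v_{9} = 0  ⟹  sig = (2; —)
  {1,2}:  v_{1} + v_{2} = v_{4} + v_{9}  ⟹  sig = (2; 1,1)
  {1,3}:  v_{1} + v_{3} = v_{6} + v_{9}  ⟹  sig = (2; 1,1)
  {1,8}:  v_{1} + v_{8} = v_{4} + v_{6}  ⟹  sig = (2; 1,1)
  {2,5}:  v_{2} + v_{5} = v_{4} + v_{8}  ⟹  sig = (2; 1,1)
  {3,5}:  v_{3} + v_{5} = v_{6} + v_{8}  ⟹  sig = (2; 1,1)
  {4,7}:  v_{4} + v_{7} = v_{2} + v_{9}  ⟹  sig = (2; 1,1)
  {5,9}:  v_{5} + v_{9} = v_{4} + v_{6}  ⟹  sig = (2; 1,1)
  {6,7}:  v_{6} + v_{7} = v_{3} + v_{9}  ⟹  sig = (2; 1,1)
  {7,8}:  v_{7} + v_{8} = v_{2} + v_{3}  ⟹  sig = (2; 1,1)
  {1,7}:  v_{1} + v_{7} = 2·v_{9}  ⟹  sig = (2; 2)
  {1,5}:  v_{1} + v_{5} = 2·v_{4} + 2·v_{6}  ⟹  sig = (2; 2,2)
  {2,3,9}:  v_{2} + v_{3} + v_{9} = v_{7}  ⟹  sig = (3; 1)
  {4,6,8}:  v_{4} + v_{6} + v_{8} = v_{5}  ⟹  sig = (3; 1)
  {4,6,9}:  v_{4} + v_{6} + v_{9} = v_{1}  ⟹  sig = (3; 1)

so the primitive-relation signature multiset is
{ (2; —) ×4,  (2; 1,1) ×9,  (2; 2),  (2; 2,2),  (3; 1) ×3 }


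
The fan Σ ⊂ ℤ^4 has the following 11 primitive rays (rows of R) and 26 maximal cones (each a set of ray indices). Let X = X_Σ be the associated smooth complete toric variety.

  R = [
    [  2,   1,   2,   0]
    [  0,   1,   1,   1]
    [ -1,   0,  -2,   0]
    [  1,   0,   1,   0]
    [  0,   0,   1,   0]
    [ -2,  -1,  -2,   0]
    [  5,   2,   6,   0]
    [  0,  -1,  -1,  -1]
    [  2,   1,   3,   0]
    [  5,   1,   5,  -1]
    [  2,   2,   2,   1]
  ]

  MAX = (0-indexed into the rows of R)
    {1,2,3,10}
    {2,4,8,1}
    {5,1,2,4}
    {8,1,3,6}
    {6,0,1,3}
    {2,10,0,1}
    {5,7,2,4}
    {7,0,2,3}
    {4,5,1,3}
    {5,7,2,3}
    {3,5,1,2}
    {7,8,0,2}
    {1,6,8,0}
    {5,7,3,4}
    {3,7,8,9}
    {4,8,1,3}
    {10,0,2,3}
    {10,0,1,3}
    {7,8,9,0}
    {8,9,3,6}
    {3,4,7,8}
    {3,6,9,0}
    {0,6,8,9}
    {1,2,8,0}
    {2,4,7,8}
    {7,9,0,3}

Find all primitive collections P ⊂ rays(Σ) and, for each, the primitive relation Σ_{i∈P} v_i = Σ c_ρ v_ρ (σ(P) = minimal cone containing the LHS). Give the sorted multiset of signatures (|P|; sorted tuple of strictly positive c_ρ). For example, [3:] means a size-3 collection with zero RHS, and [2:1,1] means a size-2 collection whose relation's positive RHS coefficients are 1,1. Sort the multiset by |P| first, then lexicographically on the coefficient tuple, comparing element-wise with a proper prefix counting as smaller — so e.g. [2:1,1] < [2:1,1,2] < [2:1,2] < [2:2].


Primitive collections (22):

  • {0,5}:  v_{0} + v_{5} = 0  →  sig = [2:]
  • {1,7}:  v_{1} + v_{7} = 0  →  sig = [2:]
  • {0,4}:  v_{0} + v_{4} = v_{8}  →  sig = [2:1]
  • {1,9}:  v_{1} + v_{9} = v_{6}  →  sig = [2:1]
  • {5,8}:  v_{5} + v_{8} = v_{4}  →  sig = [2:1]
  • {6,7}:  v_{6} + v_{7} = v_{9}  →  sig = [2:1]
  • {4,10}:  v_{4} + v_{10} = v_{0} + v_{1}  →  sig = [2:1,1]
  • {5,6}:  v_{5} + v_{6} = v_{3} + v_{8}  →  sig = [2:1,1]
  • {5,9}:  v_{5} + v_{9} = v_{3} + v_{7} + v_{8}  →  sig = [2:1,1,1]
  • {5,10}:  v_{5} + v_{10} = v_{1} + v_{2} + v_{3}  →  sig = [2:1,1,1]
  • {7,10}:  v_{7} + v_{10} = v_{0} + v_{2} + v_{3}  →  sig = [2:1,1,1]
  • {4,9}:  v_{4} + v_{9} = v_{3} + v_{7} + 2·v_{8}  →  sig = [2:1,1,2]
  • {6,10}:  v_{6} + v_{10} = 3·v_{0} + v_{1} + v_{3}  →  sig = [2:1,1,3]
  • {2,9}:  v_{2} + v_{9} = 2·v_{0} + v_{7}  →  sig = [2:1,2]
  • {4,6}:  v_{4} + v_{6} = v_{3} + 2·v_{8}  →  sig = [2:1,2]
  • {8,10}:  v_{8} + v_{10} = 2·v_{0} + v_{1}  →  sig = [2:1,2]
  • {9,10}:  v_{9} + v_{10} = 3·v_{0} + v_{3}  →  sig = [2:1,3]
  • {2,6}:  v_{2} + v_{6} = 2·v_{0}  →  sig = [2:2]
  • {2,3,4}:  v_{2} + v_{3} + v_{4} = 0  →  sig = [3:]
  • {0,3,8}:  v_{0} + v_{3} + v_{8} = v_{6}  →  sig = [3:1]
  • {2,3,8}:  v_{2} + v_{3} + v_{8} = v_{0}  →  sig = [3:1]
  • {0,1,2,3}:  v_{0} + v_{1} + v_{2} + v_{3} = v_{10}  →  sig = [4:1]

Signatures (|P|; sorted positive RHS coefficients), sorted:
[[2:], [2:], [2:1], [2:1], [2:1], [2:1], [2:1,1], [2:1,1], [2:1,1,1], [2:1,1,1], [2:1,1,1], [2:1,1,2], [2:1,1,3], [2:1,2], [2:1,2], [2:1,2], [2:1,3], [2:2], [3:], [3:1], [3:1], [4:1]]


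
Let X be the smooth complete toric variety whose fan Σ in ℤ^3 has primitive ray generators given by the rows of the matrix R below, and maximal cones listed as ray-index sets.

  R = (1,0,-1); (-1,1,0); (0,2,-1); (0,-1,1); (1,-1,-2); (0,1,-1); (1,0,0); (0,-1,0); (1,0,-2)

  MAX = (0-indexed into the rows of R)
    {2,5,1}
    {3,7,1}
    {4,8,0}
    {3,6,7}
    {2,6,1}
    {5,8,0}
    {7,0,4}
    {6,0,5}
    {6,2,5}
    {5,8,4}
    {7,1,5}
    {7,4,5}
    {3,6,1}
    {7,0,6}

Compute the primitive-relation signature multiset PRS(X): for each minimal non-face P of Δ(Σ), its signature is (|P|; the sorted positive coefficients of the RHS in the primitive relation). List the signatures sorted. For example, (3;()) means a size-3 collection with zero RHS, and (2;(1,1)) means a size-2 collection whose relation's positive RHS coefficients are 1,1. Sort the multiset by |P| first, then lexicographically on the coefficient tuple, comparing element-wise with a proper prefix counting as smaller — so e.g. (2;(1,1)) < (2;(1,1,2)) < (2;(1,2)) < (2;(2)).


20 collections generate NE(X_Σ); each relation:

  P={3,5}:  v_{3} + v_{5} = 0  ⟹  sig = (2;())
  P={0,1}:  v_{0} + v_{1} = v_{5}  ⟹  sig = (2;(1))
  P={2,7}:  v_{2} + v_{7} = v_{5}  ⟹  sig = (2;(1))
  P={7,8}:  v_{7} + v_{8} = v_{4}  ⟹  sig = (2;(1))
  P={0,3}:  v_{0} + v_{3} = v_{6} + v_{7}  ⟹  sig = (2;(1,1))
  P={2,3}:  v_{2} + v_{3} = v_{1} + v_{6}  ⟹  sig = (2;(1,1))
  P={2,4}:  v_{2} + v_{4} = v_{5} + v_{8}  ⟹  sig = (2;(1,1))
  P={3,8}:  v_{3} + v_{8} = v_{0} + v_{7}  ⟹  sig = (2;(1,1))
  P={0,2}:  v_{0} + v_{2} = 2·v_{5} + v_{6}  ⟹  sig = (2;(1,2))
  P={1,8}:  v_{1} + v_{8} = 2·v_{5} + v_{7}  ⟹  sig = (2;(1,2))
  P={2,8}:  v_{2} + v_{8} = v_{0} + 2·v_{5}  ⟹  sig = (2;(1,2))
  P={3,4}:  v_{3} + v_{4} = v_{0} + 2·v_{7}  ⟹  sig = (2;(1,2))
  P={4,6}:  v_{4} + v_{6} = 2·v_{0} + v_{7}  ⟹  sig = (2;(1,2))
  P={6,8}:  v_{6} + v_{8} = 2·v_{0}  ⟹  sig = (2;(2))
  P={1,4}:  v_{1} + v_{4} = 2·v_{5} + 2·v_{7}  ⟹  sig = (2;(2,2))
  P={1,6,7}:  v_{1} + v_{6} + v_{7} = 0  ⟹  sig = (3;())
  P={0,5,7}:  v_{0} + v_{5} + v_{7} = v_{8}  ⟹  sig = (3;(1))
  P={1,5,6}:  v_{1} + v_{5} + v_{6} = v_{2}  ⟹  sig = (3;(1))
  P={5,6,7}:  v_{5} + v_{6} + v_{7} = v_{0}  ⟹  sig = (3;(1))
  P={0,4,5}:  v_{0} + v_{4} + v_{5} = 2·v_{8}  ⟹  sig = (3;(2))

Signatures (|P|; sorted positive RHS coefficients), sorted:
    (2;())
    (2;(1))
    (2;(1))
    (2;(1))
    (2;(1,1))
    (2;(1,1))
    (2;(1,1))
    (2;(1,1))
    (2;(1,2))
    (2;(1,2))
    (2;(1,2))
    (2;(1,2))
    (2;(1,2))
    (2;(2))
    (2;(2,2))
    (3;())
    (3;(1))
    (3;(1))
    (3;(1))
    (3;(2))


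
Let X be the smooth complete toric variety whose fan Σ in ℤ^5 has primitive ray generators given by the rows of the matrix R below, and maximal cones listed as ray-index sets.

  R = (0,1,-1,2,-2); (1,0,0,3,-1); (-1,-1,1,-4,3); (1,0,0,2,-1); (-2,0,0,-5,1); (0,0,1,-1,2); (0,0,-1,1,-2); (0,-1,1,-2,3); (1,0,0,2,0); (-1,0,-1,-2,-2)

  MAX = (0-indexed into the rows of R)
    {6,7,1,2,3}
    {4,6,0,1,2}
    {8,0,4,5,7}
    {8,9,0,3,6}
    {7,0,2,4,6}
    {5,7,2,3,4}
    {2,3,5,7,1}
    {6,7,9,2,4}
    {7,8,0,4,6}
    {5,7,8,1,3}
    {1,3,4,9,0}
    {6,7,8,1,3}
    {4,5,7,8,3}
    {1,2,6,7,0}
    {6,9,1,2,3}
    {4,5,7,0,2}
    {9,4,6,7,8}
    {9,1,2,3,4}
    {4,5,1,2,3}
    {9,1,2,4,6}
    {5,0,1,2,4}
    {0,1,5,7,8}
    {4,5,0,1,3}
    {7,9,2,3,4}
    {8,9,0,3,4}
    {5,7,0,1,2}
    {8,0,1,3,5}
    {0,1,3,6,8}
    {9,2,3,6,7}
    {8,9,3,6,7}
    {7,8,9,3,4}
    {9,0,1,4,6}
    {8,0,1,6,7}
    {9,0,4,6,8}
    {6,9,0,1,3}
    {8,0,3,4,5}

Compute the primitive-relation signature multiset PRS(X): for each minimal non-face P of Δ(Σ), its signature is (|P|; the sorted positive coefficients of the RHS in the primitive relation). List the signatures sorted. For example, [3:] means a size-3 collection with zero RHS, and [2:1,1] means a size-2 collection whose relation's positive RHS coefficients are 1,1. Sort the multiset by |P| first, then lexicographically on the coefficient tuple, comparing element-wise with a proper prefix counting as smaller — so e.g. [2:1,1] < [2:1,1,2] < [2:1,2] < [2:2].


The 12 primitive collections of Σ (r=10, n=5):

  • {5,6}:  v_{5} + v_{6} = 0 ; sig = [2:]
  • {2,8}:  v_{2} + v_{8} = v_{7} ; sig = [2:1]
  • {5,9}:  v_{5} + v_{9} = v_{3} + v_{4} ; sig = [2:1,1]
  • {0,2,3}:  v_{0} + v_{2} + v_{3} = 0 ; sig = [3:]
  • {1,4,8}:  v_{1} + v_{4} + v_{8} = 0 ; sig = [3:]
  • {0,3,7}:  v_{0} + v_{3} + v_{7} = v_{8} ; sig = [3:1]
  • {1,4,7}:  v_{1} + v_{4} + v_{7} = v_{2} ; sig = [3:1]
  • {3,4,6}:  v_{3} + v_{4} + v_{6} = v_{9} ; sig = [3:1]
  • {0,2,9}:  v_{0} + v_{2} + v_{9} = v_{4} + v_{6} ; sig = [3:1,1]
  • {1,8,9}:  v_{1} + v_{8} + v_{9} = v_{3} + v_{6} ; sig = [3:1,1]
  • {0,7,9}:  v_{0} + v_{7} + v_{9} = v_{4} + v_{6} + v_{8} ; sig = [3:1,1,1]
  • {1,7,9}:  v_{1} + v_{7} + v_{9} = v_{2} + v_{3} + v_{6} ; sig = [3:1,1,1]

Sorted signature multiset PRS(X):
    [2:]
    [2:1]
    [2:1,1]
    [3:]
    [3:]
    [3:1]
    [3:1]
    [3:1]
    [3:1,1]
    [3:1,1]
    [3:1,1,1]
    [3:1,1,1]


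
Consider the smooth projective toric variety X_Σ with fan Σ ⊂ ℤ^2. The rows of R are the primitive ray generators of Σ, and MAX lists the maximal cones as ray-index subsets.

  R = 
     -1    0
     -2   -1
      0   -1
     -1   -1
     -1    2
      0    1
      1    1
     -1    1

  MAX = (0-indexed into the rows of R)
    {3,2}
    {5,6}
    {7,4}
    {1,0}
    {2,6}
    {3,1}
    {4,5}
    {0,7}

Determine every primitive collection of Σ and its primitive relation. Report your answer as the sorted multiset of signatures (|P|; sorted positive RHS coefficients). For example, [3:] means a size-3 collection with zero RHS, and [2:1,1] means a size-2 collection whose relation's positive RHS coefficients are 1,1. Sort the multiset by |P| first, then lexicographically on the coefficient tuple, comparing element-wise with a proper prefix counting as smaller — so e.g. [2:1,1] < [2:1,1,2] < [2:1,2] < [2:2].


20 collections generate NE(X_Σ); each relation:

  {2,5}:  v_{2} + v_{5} = 0 — sig = [2:]
  {3,6}:  v_{3} + v_{6} = 0 — sig = [2:]
  {0,2}:  v_{0} + v_{2} = v_{3} — sig = [2:1]
  {0,3}:  v_{0} + v_{3} = v_{1} — sig = [2:1]
  {0,5}:  v_{0} + v_{5} = v_{7} — sig = [2:1]
  {0,6}:  v_{0} + v_{6} = v_{5} — sig = [2:1]
  {1,6}:  v_{1} + v_{6} = v_{0} — sig = [2:1]
  {2,4}:  v_{2} + v_{4} = v_{7} — sig = [2:1]
  {2,7}:  v_{2} + v_{7} = v_{0} — sig = [2:1]
  {3,5}:  v_{3} + v_{5} = v_{0} — sig = [2:1]
  {5,7}:  v_{5} + v_{7} = v_{4} — sig = [2:1]
  {3,4}:  v_{3} + v_{4} = v_{0} + v_{7} — sig = [2:1,1]
  {1,4}:  v_{1} + v_{4} = 2·v_{0} + v_{7} — sig = [2:1,2]
  {0,4}:  v_{0} + v_{4} = 2·v_{7} — sig = [2:2]
  {1,2}:  v_{1} + v_{2} = 2·v_{3} — sig = [2:2]
  {1,5}:  v_{1} + v_{5} = 2·v_{0} — sig = [2:2]
  {3,7}:  v_{3} + v_{7} = 2·v_{0} — sig = [2:2]
  {6,7}:  v_{6} + v_{7} = 2·v_{5} — sig = [2:2]
  {1,7}:  v_{1} + v_{7} = 3·v_{0} — sig = [2:3]
  {4,6}:  v_{4} + v_{6} = 3·v_{5} — sig = [2:3]

Signatures (|P|; sorted positive RHS coefficients), sorted:
[[2:], [2:], [2:1], [2:1], [2:1], [2:1], [2:1], [2:1], [2:1], [2:1], [2:1], [2:1,1], [2:1,2], [2:2], [2:2], [2:2], [2:2], [2:2], [2:3], [2:3]]


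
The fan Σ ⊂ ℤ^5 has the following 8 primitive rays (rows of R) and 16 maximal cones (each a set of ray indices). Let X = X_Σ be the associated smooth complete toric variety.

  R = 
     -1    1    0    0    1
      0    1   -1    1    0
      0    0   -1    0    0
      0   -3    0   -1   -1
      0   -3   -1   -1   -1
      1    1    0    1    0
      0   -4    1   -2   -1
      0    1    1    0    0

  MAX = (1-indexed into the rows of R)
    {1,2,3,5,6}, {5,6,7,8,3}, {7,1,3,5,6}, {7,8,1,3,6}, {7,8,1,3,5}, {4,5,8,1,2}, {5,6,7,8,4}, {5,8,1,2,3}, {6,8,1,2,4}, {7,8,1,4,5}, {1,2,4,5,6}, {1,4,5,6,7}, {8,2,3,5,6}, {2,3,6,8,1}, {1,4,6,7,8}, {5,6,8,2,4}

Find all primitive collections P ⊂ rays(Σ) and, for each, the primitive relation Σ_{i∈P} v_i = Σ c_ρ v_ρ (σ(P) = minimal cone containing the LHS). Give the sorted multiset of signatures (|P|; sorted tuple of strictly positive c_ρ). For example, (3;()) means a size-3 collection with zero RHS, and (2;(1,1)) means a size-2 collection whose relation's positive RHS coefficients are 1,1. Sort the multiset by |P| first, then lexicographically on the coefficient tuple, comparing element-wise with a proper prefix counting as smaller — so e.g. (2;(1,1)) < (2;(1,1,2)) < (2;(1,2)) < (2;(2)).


|primitive collections| = 3. Relations:

  P={2,7}:  v_{2} + v_{7} = v_{4} — sig = (2;(1))
  P={3,4}:  v_{3} + v_{4} = v_{5} — sig = (2;(1))
  P={1,5,6,8}:  v_{1} + v_{5} + v_{6} + v_{8} = 0 — sig = (4;())

Signatures (|P|; sorted positive RHS coefficients), sorted:
[(2;(1)), (2;(1)), (4;())]


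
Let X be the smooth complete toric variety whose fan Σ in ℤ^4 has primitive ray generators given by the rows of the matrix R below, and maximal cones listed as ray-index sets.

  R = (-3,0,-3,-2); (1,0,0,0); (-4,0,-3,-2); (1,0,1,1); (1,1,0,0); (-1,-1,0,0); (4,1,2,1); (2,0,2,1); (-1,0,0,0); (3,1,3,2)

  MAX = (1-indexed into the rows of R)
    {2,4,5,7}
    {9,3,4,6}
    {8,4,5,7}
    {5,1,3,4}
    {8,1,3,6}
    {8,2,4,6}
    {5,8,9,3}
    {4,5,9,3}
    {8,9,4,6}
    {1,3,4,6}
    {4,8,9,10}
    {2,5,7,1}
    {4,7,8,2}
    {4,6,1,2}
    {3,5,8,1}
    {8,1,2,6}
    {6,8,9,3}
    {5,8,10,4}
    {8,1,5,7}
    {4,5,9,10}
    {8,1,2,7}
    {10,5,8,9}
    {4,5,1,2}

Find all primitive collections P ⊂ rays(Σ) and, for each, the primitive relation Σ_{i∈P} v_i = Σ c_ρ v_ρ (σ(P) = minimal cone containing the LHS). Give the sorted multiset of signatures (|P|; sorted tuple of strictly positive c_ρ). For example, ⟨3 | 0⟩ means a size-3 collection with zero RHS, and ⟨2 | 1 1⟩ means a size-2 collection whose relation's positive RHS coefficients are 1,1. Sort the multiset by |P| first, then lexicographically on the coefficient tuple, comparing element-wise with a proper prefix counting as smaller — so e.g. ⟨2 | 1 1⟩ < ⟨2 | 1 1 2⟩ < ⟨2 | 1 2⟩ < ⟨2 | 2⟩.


17 collections generate NE(X_Σ); each relation:

  • {2,9}:  v_{2} + v_{9} = 0 ; sig = ⟨2 | 0⟩
  • {5,6}:  v_{5} + v_{6} = 0 ; sig = ⟨2 | 0⟩
  • {1,9}:  v_{1} + v_{9} = v_{3} ; sig = ⟨2 | 1⟩
  • {2,3}:  v_{2} + v_{3} = v_{1} ; sig = ⟨2 | 1⟩
  • {1,10}:  v_{1} + v_{10} = v_{5} + v_{9} ; sig = ⟨2 | 1 1⟩
  • {6,7}:  v_{6} + v_{7} = v_{2} + v_{8} ; sig = ⟨2 | 1 1⟩
  • {7,9}:  v_{7} + v_{9} = v_{5} + v_{8} ; sig = ⟨2 | 1 1⟩
  • {2,10}:  v_{2} + v_{10} = v_{4} + v_{5} + v_{8} ; sig = ⟨2 | 1 1 1⟩
  • {3,7}:  v_{3} + v_{7} = v_{1} + v_{5} + v_{8} ; sig = ⟨2 | 1 1 1⟩
  • {6,10}:  v_{6} + v_{10} = v_{4} + v_{8} + v_{9} ; sig = ⟨2 | 1 1 1⟩
  • {3,10}:  v_{3} + v_{10} = v_{5} + 2·v_{9} ; sig = ⟨2 | 1 2⟩
  • {7,10}:  v_{7} + v_{10} = v_{4} + 2·v_{5} + 2·v_{8} ; sig = ⟨2 | 1 2 2⟩
  • {1,4,8}:  v_{1} + v_{4} + v_{8} = 0 ; sig = ⟨3 | 0⟩
  • {2,5,8}:  v_{2} + v_{5} + v_{8} = v_{7} ; sig = ⟨3 | 1⟩
  • {3,4,8}:  v_{3} + v_{4} + v_{8} = v_{9} ; sig = ⟨3 | 1⟩
  • {1,4,7}:  v_{1} + v_{4} + v_{7} = v_{2} + v_{5} ; sig = ⟨3 | 1 1⟩
  • {4,5,8,9}:  v_{4} + v_{5} + v_{8} + v_{9} = v_{10} ; sig = ⟨4 | 1⟩

Hence PRS(X_Σ) =
    ⟨2 | 0⟩
    ⟨2 | 0⟩
    ⟨2 | 1⟩
    ⟨2 | 1⟩
    ⟨2 | 1 1⟩
    ⟨2 | 1 1⟩
    ⟨2 | 1 1⟩
    ⟨2 | 1 1 1⟩
    ⟨2 | 1 1 1⟩
    ⟨2 | 1 1 1⟩
    ⟨2 | 1 2⟩
    ⟨2 | 1 2 2⟩
    ⟨3 | 0⟩
    ⟨3 | 1⟩
    ⟨3 | 1⟩
    ⟨3 | 1 1⟩
    ⟨4 | 1⟩


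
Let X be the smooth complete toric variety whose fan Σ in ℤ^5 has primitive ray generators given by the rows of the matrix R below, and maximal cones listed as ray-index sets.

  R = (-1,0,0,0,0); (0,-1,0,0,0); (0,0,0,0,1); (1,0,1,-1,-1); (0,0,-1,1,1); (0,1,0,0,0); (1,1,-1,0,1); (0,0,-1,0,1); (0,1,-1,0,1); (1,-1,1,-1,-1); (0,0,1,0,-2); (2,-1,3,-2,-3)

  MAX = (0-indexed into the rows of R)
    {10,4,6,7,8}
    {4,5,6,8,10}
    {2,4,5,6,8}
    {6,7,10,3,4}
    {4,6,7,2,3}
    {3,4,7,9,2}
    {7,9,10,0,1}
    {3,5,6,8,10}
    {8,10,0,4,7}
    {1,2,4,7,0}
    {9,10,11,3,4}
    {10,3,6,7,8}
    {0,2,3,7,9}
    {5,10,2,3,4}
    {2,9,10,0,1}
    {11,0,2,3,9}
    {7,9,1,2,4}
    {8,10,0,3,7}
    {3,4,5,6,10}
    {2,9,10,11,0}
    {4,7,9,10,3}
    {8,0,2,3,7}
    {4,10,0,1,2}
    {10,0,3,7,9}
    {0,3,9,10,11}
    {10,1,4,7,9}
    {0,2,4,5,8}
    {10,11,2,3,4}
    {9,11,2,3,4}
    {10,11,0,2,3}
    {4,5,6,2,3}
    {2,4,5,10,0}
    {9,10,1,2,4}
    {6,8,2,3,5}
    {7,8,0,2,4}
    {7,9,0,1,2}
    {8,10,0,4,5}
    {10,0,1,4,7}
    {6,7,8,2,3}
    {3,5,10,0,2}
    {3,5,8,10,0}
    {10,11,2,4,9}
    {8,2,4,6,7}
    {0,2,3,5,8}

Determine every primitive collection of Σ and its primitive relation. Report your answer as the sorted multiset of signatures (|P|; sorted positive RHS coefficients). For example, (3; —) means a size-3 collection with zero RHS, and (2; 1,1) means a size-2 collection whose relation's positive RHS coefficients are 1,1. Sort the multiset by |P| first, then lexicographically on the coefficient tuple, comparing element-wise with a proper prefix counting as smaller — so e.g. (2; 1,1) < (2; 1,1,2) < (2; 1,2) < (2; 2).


Δ(Σ) — 12 vertices, 22 min non-faces:

  P={1,5}:  v_{1} + v_{5} = 0 — sig = (2; —)
  P={0,6}:  v_{0} + v_{6} = v_{8} — sig = (2; 1)
  P={1,3}:  v_{1} + v_{3} = v_{9} — sig = (2; 1)
  P={1,8}:  v_{1} + v_{8} = v_{7} — sig = (2; 1)
  P={5,7}:  v_{5} + v_{7} = v_{8} — sig = (2; 1)
  P={5,9}:  v_{5} + v_{9} = v_{3} — sig = (2; 1)
  P={7,11}:  v_{7} + v_{11} = v_{3} + v_{9} — sig = (2; 1,1)
  P={8,9}:  v_{8} + v_{9} = v_{3} + v_{7} — sig = (2; 1,1)
  P={1,6}:  v_{1} + v_{6} = v_{3} + v_{4} + v_{7} — sig = (2; 1,1,1)
  P={1,11}:  v_{1} + v_{11} = v_{2} + 2·v_{9} + v_{10} — sig = (2; 1,1,2)
  P={5,11}:  v_{5} + v_{11} = v_{2} + 2·v_{3} + v_{10} — sig = (2; 1,1,2)
  P={6,9}:  v_{6} + v_{9} = 2·v_{3} + v_{4} + v_{7} — sig = (2; 1,1,2)
  P={6,11}:  v_{6} + v_{11} = 3·v_{3} + v_{4} — sig = (2; 1,3)
  P={8,11}:  v_{8} + v_{11} = 2·v_{3} — sig = (2; 2)
  P={0,3,4}:  v_{0} + v_{3} + v_{4} = 0 — sig = (3; —)
  P={2,7,10}:  v_{2} + v_{7} + v_{10} = 0 — sig = (3; —)
  P={0,4,9}:  v_{0} + v_{4} + v_{9} = v_{1} — sig = (3; 1)
  P={2,8,10}:  v_{2} + v_{8} + v_{10} = v_{5} — sig = (3; 1)
  P={3,4,8}:  v_{3} + v_{4} + v_{8} = v_{6} — sig = (3; 1)
  P={0,4,11}:  v_{0} + v_{4} + v_{11} = v_{2} + v_{9} + v_{10} — sig = (3; 1,1,1)
  P={2,6,10}:  v_{2} + v_{6} + v_{10} = v_{3} + v_{4} + v_{5} — sig = (3; 1,1,1)
  P={2,3,9,10}:  v_{2} + v_{3} + v_{9} + v_{10} = v_{11} — sig = (4; 1)

so the primitive-relation signature multiset is
{ (2; —),  (2; 1) ×5,  (2; 1,1) ×2,  (2; 1,1,1),  (2; 1,1,2) ×3,  (2; 1,3),  (2; 2),  (3; —) ×2,  (3; 1) ×3,  (3; 1,1,1) ×2,  (4; 1) }


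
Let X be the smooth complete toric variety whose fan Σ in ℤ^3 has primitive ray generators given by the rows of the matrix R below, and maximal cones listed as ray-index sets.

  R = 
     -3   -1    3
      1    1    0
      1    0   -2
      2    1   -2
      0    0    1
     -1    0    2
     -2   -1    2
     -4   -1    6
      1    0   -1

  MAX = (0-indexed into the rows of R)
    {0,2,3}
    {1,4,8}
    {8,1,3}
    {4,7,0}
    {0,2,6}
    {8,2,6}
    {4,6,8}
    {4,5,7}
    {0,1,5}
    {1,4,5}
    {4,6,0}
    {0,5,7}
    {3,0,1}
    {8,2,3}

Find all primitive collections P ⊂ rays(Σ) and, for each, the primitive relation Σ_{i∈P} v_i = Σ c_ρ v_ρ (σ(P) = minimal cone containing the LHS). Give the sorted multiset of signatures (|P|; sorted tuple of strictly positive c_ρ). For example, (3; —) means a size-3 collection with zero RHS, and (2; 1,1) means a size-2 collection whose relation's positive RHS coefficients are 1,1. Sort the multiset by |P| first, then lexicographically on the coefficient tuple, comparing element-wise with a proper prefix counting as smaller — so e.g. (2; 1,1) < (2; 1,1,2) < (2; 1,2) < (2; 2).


Σ has 17 primitive collections:

  {2,5}:  v_{2} + v_{5} = 0 — sig = (2; —)
  {3,6}:  v_{3} + v_{6} = 0 — sig = (2; —)
  {0,8}:  v_{0} + v_{8} = v_{6} — sig = (2; 1)
  {1,2}:  v_{1} + v_{2} = v_{3} — sig = (2; 1)
  {1,6}:  v_{1} + v_{6} = v_{5} — sig = (2; 1)
  {2,4}:  v_{2} + v_{4} = v_{8} — sig = (2; 1)
  {3,5}:  v_{3} + v_{5} = v_{1} — sig = (2; 1)
  {5,8}:  v_{5} + v_{8} = v_{4} — sig = (2; 1)
  {2,7}:  v_{2} + v_{7} = v_{0} + v_{4} — sig = (2; 1,1)
  {3,4}:  v_{3} + v_{4} = v_{1} + v_{8} — sig = (2; 1,1)
  {5,6}:  v_{5} + v_{6} = v_{0} + v_{4} — sig = (2; 1,1)
  {7,8}:  v_{7} + v_{8} = v_{0} + 2·v_{4} — sig = (2; 1,2)
  {3,7}:  v_{3} + v_{7} = 2·v_{5} — sig = (2; 2)
  {6,7}:  v_{6} + v_{7} = 2·v_{0} + 2·v_{4} — sig = (2; 2,2)
  {1,7}:  v_{1} + v_{7} = 3·v_{5} — sig = (2; 3)
  {0,4,5}:  v_{0} + v_{4} + v_{5} = v_{7} — sig = (3; 1)
  {0,1,4}:  v_{0} + v_{1} + v_{4} = 2·v_{5} — sig = (3; 2)

Signatures (|P|; sorted positive RHS coefficients), sorted:
    (2; —)
    (2; —)
    (2; 1)
    (2; 1)
    (2; 1)
    (2; 1)
    (2; 1)
    (2; 1)
    (2; 1,1)
    (2; 1,1)
    (2; 1,1)
    (2; 1,2)
    (2; 2)
    (2; 2,2)
    (2; 3)
    (3; 1)
    (3; 2)


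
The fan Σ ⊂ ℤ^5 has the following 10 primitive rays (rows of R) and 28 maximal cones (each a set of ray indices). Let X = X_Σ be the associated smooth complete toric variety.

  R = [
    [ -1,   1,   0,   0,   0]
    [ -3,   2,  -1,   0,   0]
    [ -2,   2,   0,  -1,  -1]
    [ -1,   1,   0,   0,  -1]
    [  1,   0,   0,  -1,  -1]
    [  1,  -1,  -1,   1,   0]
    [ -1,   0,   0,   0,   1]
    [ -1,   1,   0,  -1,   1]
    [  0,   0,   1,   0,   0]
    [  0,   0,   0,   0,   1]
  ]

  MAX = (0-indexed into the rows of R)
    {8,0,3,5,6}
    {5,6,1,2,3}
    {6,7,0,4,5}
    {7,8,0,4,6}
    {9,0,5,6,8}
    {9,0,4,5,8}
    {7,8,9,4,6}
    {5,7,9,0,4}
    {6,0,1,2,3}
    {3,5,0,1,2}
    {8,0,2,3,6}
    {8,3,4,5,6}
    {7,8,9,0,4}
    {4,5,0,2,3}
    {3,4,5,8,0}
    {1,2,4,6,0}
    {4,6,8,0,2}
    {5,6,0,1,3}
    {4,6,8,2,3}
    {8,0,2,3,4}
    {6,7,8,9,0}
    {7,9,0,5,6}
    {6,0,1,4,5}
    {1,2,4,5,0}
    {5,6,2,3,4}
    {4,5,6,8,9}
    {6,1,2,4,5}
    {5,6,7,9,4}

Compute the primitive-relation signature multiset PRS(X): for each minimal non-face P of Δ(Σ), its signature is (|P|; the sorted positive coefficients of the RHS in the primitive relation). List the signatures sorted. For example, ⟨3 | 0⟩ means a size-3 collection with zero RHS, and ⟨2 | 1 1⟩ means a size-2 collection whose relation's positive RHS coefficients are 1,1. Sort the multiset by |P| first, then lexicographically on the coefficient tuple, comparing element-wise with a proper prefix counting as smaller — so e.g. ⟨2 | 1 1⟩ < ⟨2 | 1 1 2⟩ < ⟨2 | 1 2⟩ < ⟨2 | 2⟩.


|primitive collections| = 14. Relations:

  P={3,9}:  v_{3} + v_{9} = v_{0} — sig = ⟨2 | 1⟩
  P={1,8}:  v_{1} + v_{8} = v_{0} + v_{3} + v_{6} — sig = ⟨2 | 1 1 1⟩
  P={2,9}:  v_{2} + v_{9} = 2·v_{0} + v_{4} + v_{6} — sig = ⟨2 | 1 1 2⟩
  P={3,7}:  v_{3} + v_{7} = 2·v_{0} + v_{4} + v_{6} — sig = ⟨2 | 1 1 2⟩
  P={1,9}:  v_{1} + v_{9} = 3·v_{0} + v_{4} + v_{5} + 2·v_{6} — sig = ⟨2 | 1 1 2 3⟩
  P={1,7}:  v_{1} + v_{7} = 4·v_{0} + 2·v_{4} + v_{5} + 3·v_{6} — sig = ⟨2 | 1 2 3 4⟩
  P={2,7}:  v_{2} + v_{7} = 3·v_{0} + 2·v_{4} + 2·v_{6} — sig = ⟨2 | 2 2 3⟩
  P={2,5,8}:  v_{2} + v_{5} + v_{8} = v_{3} — sig = ⟨3 | 1⟩
  P={5,7,8}:  v_{5} + v_{7} + v_{8} = v_{9} — sig = ⟨3 | 1⟩
  P={1,3,4}:  v_{1} + v_{3} + v_{4} = 2·v_{2} + v_{5} — sig = ⟨3 | 1 2⟩
  P={0,2,5,6}:  v_{0} + v_{2} + v_{5} + v_{6} = v_{1} — sig = ⟨4 | 1⟩
  P={0,3,4,6}:  v_{0} + v_{3} + v_{4} + v_{6} = v_{2} — sig = ⟨4 | 1⟩
  P={0,4,6,9}:  v_{0} + v_{4} + v_{6} + v_{9} = v_{7} — sig = ⟨4 | 1⟩
  P={0,4,5,6,8}:  v_{0} + v_{4} + v_{5} + v_{6} + v_{8} = 0 — sig = ⟨5 | 0⟩

Signatures (|P|; sorted positive RHS coefficients), sorted:
[⟨2 | 1⟩, ⟨2 | 1 1 1⟩, ⟨2 | 1 1 2⟩, ⟨2 | 1 1 2⟩, ⟨2 | 1 1 2 3⟩, ⟨2 | 1 2 3 4⟩, ⟨2 | 2 2 3⟩, ⟨3 | 1⟩, ⟨3 | 1⟩, ⟨3 | 1 2⟩, ⟨4 | 1⟩, ⟨4 | 1⟩, ⟨4 | 1⟩, ⟨5 | 0⟩]


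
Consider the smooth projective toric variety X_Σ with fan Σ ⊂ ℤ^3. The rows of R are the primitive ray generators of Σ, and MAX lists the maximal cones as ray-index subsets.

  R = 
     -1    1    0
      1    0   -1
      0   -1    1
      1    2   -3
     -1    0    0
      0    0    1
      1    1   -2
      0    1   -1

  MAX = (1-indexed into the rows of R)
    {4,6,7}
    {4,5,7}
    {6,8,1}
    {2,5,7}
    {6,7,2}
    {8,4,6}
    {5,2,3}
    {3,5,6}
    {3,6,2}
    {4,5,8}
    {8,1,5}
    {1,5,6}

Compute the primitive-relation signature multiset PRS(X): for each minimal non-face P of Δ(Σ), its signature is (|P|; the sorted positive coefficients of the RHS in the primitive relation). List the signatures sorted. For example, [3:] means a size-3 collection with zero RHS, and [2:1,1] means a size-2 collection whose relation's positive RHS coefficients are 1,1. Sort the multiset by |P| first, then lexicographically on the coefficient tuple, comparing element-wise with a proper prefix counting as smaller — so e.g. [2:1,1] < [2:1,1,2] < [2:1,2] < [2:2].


14 minimal non-faces of Δ(Σ) (on 8 rays):

  P={3,8}:  v_{3} + v_{8} = 0  so sig = [2:]
  P={1,2}:  v_{1} + v_{2} = v_{8}  so sig = [2:1]
  P={2,8}:  v_{2} + v_{8} = v_{7}  so sig = [2:1]
  P={3,4}:  v_{3} + v_{4} = v_{7}  so sig = [2:1]
  P={3,7}:  v_{3} + v_{7} = v_{2}  so sig = [2:1]
  P={7,8}:  v_{7} + v_{8} = v_{4}  so sig = [2:1]
  P={1,3}:  v_{1} + v_{3} = v_{5} + v_{6}  so sig = [2:1,1]
  P={1,7}:  v_{1} + v_{7} = 2·v_{8}  so sig = [2:2]
  P={2,4}:  v_{2} + v_{4} = 2·v_{7}  so sig = [2:2]
  P={1,4}:  v_{1} + v_{4} = 3·v_{8}  so sig = [2:3]
  P={2,5,6}:  v_{2} + v_{5} + v_{6} = 0  so sig = [3:]
  P={5,6,7}:  v_{5} + v_{6} + v_{7} = v_{8}  so sig = [3:1]
  P={5,6,8}:  v_{5} + v_{6} + v_{8} = v_{1}  so sig = [3:1]
  P={4,5,6}:  v_{4} + v_{5} + v_{6} = 2·v_{8}  so sig = [3:2]

so the primitive-relation signature multiset is
{ [2:],  [2:1] ×5,  [2:1,1],  [2:2] ×2,  [2:3],  [3:],  [3:1] ×2,  [3:2] }


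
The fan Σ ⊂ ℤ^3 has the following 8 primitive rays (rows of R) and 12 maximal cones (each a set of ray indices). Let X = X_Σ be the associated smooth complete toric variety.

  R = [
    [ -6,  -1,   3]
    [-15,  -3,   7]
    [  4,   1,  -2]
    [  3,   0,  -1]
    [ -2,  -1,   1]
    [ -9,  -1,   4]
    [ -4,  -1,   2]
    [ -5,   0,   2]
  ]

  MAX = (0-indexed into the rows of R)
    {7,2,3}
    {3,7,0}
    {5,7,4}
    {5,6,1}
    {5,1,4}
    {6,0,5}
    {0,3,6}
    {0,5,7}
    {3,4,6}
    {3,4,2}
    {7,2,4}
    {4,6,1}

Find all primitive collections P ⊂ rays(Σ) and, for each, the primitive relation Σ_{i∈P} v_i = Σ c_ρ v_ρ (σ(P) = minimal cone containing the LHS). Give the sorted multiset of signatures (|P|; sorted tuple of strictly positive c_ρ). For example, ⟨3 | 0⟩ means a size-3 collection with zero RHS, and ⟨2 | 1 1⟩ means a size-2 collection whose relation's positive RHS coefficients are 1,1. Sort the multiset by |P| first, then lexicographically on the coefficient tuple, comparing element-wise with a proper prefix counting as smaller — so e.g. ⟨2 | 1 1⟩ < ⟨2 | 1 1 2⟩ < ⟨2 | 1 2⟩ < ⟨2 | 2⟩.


Minimal non-faces — 12 found among 8 rays, 12 max cones:

  • {2,6}:  v_{2} + v_{6} = 0 — sig = ⟨2 | 0⟩
  • {2,5}:  v_{2} + v_{5} = v_{7} — sig = ⟨2 | 1⟩
  • {3,5}:  v_{3} + v_{5} = v_{0} — sig = ⟨2 | 1⟩
  • {6,7}:  v_{6} + v_{7} = v_{5} — sig = ⟨2 | 1⟩
  • {0,2}:  v_{0} + v_{2} = v_{3} + v_{7} — sig = ⟨2 | 1 1⟩
  • {1,2}:  v_{1} + v_{2} = v_{4} + v_{5} — sig = ⟨2 | 1 1⟩
  • {1,7}:  v_{1} + v_{7} = v_{4} + 2·v_{5} — sig = ⟨2 | 1 2⟩
  • {0,1}:  v_{0} + v_{1} = v_{5} + 3·v_{6} — sig = ⟨2 | 1 3⟩
  • {0,4}:  v_{0} + v_{4} = 2·v_{6} — sig = ⟨2 | 2⟩
  • {1,3}:  v_{1} + v_{3} = 3·v_{6} — sig = ⟨2 | 3⟩
  • {3,4,7}:  v_{3} + v_{4} + v_{7} = v_{6} — sig = ⟨3 | 1⟩
  • {4,5,6}:  v_{4} + v_{5} + v_{6} = v_{1} — sig = ⟨3 | 1⟩

so the primitive-relation signature multiset is
    |P|=2: 10 collections, coeffs (), (1), (1), (1), (1,1), (1,1), (1,2), (1,3), (2), (3)
    |P|=3: 2 collections, coeffs (1), (1)


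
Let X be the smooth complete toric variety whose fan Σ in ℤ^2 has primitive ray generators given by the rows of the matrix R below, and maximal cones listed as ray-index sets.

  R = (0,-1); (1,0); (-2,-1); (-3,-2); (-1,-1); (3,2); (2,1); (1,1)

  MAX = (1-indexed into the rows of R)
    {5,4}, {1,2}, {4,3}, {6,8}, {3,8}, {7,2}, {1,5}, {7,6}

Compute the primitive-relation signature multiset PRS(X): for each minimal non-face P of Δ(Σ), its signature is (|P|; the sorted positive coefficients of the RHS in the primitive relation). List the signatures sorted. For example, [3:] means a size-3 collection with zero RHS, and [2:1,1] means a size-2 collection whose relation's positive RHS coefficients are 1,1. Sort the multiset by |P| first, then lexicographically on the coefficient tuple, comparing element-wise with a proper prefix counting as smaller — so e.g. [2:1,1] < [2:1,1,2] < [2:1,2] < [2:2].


|primitive collections| = 20. Relations:

  P = {3,7}:  v_{3} + v_{7} = 0  so sig = [2:]
  P = {4,6}:  v_{4} + v_{6} = 0  so sig = [2:]
  P = {5,8}:  v_{5} + v_{8} = 0  so sig = [2:]
  P = {1,8}:  v_{1} + v_{8} = v_{2}  so sig = [2:1]
  P = {2,3}:  v_{2} + v_{3} = v_{5}  so sig = [2:1]
  P = {2,5}:  v_{2} + v_{5} = v_{1}  so sig = [2:1]
  P = {2,8}:  v_{2} + v_{8} = v_{7}  so sig = [2:1]
  P = {3,5}:  v_{3} + v_{5} = v_{4}  so sig = [2:1]
  P = {3,6}:  v_{3} + v_{6} = v_{8}  so sig = [2:1]
  P = {4,7}:  v_{4} + v_{7} = v_{5}  so sig = [2:1]
  P = {4,8}:  v_{4} + v_{8} = v_{3}  so sig = [2:1]
  P = {5,6}:  v_{5} + v_{6} = v_{7}  so sig = [2:1]
  P = {5,7}:  v_{5} + v_{7} = v_{2}  so sig = [2:1]
  P = {7,8}:  v_{7} + v_{8} = v_{6}  so sig = [2:1]
  P = {1,6}:  v_{1} + v_{6} = v_{2} + v_{7}  so sig = [2:1,1]
  P = {1,3}:  v_{1} + v_{3} = 2·v_{5}  so sig = [2:2]
  P = {1,7}:  v_{1} + v_{7} = 2·v_{2}  so sig = [2:2]
  P = {2,4}:  v_{2} + v_{4} = 2·v_{5}  so sig = [2:2]
  P = {2,6}:  v_{2} + v_{6} = 2·v_{7}  so sig = [2:2]
  P = {1,4}:  v_{1} + v_{4} = 3·v_{5}  so sig = [2:3]

Signatures (|P|; sorted positive RHS coefficients), sorted:
[[2:], [2:], [2:], [2:1], [2:1], [2:1], [2:1], [2:1], [2:1], [2:1], [2:1], [2:1], [2:1], [2:1], [2:1,1], [2:2], [2:2], [2:2], [2:2], [2:3]]


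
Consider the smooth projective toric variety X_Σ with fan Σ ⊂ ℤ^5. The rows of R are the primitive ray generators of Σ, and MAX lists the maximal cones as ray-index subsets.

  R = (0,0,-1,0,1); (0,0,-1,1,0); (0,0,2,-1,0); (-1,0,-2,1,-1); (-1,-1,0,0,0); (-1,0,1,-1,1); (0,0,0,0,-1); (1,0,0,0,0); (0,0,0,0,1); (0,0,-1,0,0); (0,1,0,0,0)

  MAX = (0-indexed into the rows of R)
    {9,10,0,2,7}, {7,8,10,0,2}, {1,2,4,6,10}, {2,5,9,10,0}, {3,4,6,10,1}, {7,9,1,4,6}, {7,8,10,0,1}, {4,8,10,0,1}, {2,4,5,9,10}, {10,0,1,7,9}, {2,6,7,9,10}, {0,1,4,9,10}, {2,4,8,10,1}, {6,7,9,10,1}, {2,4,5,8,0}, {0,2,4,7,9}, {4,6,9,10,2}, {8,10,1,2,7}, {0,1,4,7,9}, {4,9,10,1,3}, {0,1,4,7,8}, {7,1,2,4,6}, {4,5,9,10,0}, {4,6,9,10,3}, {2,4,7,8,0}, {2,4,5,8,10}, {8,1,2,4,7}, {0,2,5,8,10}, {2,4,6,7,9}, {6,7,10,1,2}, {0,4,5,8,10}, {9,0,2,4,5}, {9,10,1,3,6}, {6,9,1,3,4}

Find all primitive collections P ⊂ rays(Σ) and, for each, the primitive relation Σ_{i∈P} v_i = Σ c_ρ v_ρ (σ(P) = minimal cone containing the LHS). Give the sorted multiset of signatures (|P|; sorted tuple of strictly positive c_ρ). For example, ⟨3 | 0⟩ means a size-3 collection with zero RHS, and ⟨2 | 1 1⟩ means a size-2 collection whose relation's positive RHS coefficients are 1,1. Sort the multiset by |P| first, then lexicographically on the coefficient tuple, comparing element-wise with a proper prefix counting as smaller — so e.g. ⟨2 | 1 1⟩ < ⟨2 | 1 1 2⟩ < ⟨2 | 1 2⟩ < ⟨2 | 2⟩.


Primitive collections (16):

  • {6,8}:  v_{6} + v_{8} = 0 — sig = ⟨2 | 0⟩
  • {0,6}:  v_{0} + v_{6} = v_{9} — sig = ⟨2 | 1⟩
  • {8,9}:  v_{8} + v_{9} = v_{0} — sig = ⟨2 | 1⟩
  • {5,7}:  v_{5} + v_{7} = v_{0} + v_{2} — sig = ⟨2 | 1 1⟩
  • {1,5}:  v_{1} + v_{5} = v_{4} + v_{8} + v_{10} — sig = ⟨2 | 1 1 1⟩
  • {2,3}:  v_{2} + v_{3} = v_{4} + v_{6} + v_{10} — sig = ⟨2 | 1 1 1⟩
  • {3,7}:  v_{3} + v_{7} = v_{1} + v_{6} + v_{9} — sig = ⟨2 | 1 1 1⟩
  • {3,8}:  v_{3} + v_{8} = v_{1} + v_{4} + v_{9} + v_{10} — sig = ⟨2 | 1 1 1 1⟩
  • {5,6}:  v_{5} + v_{6} = v_{2} + v_{4} + v_{9} + v_{10} — sig = ⟨2 | 1 1 1 1⟩
  • {0,3}:  v_{0} + v_{3} = v_{1} + v_{4} + 2·v_{9} + v_{10} — sig = ⟨2 | 1 1 1 2⟩
  • {3,5}:  v_{3} + v_{5} = 2·v_{4} + v_{9} + 2·v_{10} — sig = ⟨2 | 1 2 2⟩
  • {1,2,9}:  v_{1} + v_{2} + v_{9} = 0 — sig = ⟨3 | 0⟩
  • {4,7,10}:  v_{4} + v_{7} + v_{10} = 0 — sig = ⟨3 | 0⟩
  • {0,1,2}:  v_{0} + v_{1} + v_{2} = v_{8} — sig = ⟨3 | 1⟩
  • {0,2,4,10}:  v_{0} + v_{2} + v_{4} + v_{10} = v_{5} — sig = ⟨4 | 1⟩
  • {1,4,6,9,10}:  v_{1} + v_{4} + v_{6} + v_{9} + v_{10} = v_{3} — sig = ⟨5 | 1⟩

Signatures (|P|; sorted positive RHS coefficients), sorted:
    ⟨2 | 0⟩
    ⟨2 | 1⟩
    ⟨2 | 1⟩
    ⟨2 | 1 1⟩
    ⟨2 | 1 1 1⟩
    ⟨2 | 1 1 1⟩
    ⟨2 | 1 1 1⟩
    ⟨2 | 1 1 1 1⟩
    ⟨2 | 1 1 1 1⟩
    ⟨2 | 1 1 1 2⟩
    ⟨2 | 1 2 2⟩
    ⟨3 | 0⟩
    ⟨3 | 0⟩
    ⟨3 | 1⟩
    ⟨4 | 1⟩
    ⟨5 | 1⟩


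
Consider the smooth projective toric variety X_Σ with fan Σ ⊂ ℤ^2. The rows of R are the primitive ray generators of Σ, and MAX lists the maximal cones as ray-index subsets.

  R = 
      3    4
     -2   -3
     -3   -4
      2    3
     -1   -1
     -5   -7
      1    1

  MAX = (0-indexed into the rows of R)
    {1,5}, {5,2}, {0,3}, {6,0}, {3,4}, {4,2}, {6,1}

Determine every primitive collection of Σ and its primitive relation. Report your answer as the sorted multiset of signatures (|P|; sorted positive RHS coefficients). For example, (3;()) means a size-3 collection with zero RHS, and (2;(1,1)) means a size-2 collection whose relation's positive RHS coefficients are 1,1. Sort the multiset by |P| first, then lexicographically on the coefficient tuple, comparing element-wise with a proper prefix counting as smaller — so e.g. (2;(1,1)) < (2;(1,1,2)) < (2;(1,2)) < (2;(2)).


Minimal non-faces — 14 found among 7 rays, 7 max cones:

  {0,2}:  v_{0} + v_{2} = 0  ⟹  sig = (2;())
  {1,3}:  v_{1} + v_{3} = 0  ⟹  sig = (2;())
  {4,6}:  v_{4} + v_{6} = 0  ⟹  sig = (2;())
  {0,1}:  v_{0} + v_{1} = v_{6}  ⟹  sig = (2;(1))
  {0,4}:  v_{0} + v_{4} = v_{3}  ⟹  sig = (2;(1))
  {0,5}:  v_{0} + v_{5} = v_{1}  ⟹  sig = (2;(1))
  {1,2}:  v_{1} + v_{2} = v_{5}  ⟹  sig = (2;(1))
  {1,4}:  v_{1} + v_{4} = v_{2}  ⟹  sig = (2;(1))
  {2,3}:  v_{2} + v_{3} = v_{4}  ⟹  sig = (2;(1))
  {2,6}:  v_{2} + v_{6} = v_{1}  ⟹  sig = (2;(1))
  {3,5}:  v_{3} + v_{5} = v_{2}  ⟹  sig = (2;(1))
  {3,6}:  v_{3} + v_{6} = v_{0}  ⟹  sig = (2;(1))
  {4,5}:  v_{4} + v_{5} = 2·v_{2}  ⟹  sig = (2;(2))
  {5,6}:  v_{5} + v_{6} = 2·v_{1}  ⟹  sig = (2;(2))

so the primitive-relation signature multiset is
[(2;()), (2;()), (2;()), (2;(1)), (2;(1)), (2;(1)), (2;(1)), (2;(1)), (2;(1)), (2;(1)), (2;(1)), (2;(1)), (2;(2)), (2;(2))]


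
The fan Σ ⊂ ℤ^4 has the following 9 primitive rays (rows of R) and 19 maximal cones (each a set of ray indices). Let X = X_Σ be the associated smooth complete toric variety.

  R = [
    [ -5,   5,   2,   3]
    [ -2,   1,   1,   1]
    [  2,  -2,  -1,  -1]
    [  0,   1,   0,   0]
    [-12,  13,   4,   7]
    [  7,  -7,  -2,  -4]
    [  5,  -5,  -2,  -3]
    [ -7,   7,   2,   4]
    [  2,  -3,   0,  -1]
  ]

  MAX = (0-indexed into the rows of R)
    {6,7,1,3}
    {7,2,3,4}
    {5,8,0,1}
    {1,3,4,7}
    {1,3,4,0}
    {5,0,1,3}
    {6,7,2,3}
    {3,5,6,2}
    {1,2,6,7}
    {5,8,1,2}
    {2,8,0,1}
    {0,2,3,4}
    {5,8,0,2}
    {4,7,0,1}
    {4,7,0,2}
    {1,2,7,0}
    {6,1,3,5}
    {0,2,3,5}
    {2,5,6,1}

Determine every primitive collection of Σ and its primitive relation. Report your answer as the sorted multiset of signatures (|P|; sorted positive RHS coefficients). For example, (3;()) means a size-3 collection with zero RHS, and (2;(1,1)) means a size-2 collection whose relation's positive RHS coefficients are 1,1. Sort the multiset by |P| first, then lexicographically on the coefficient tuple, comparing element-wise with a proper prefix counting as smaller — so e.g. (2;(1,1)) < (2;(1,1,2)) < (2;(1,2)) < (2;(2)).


12 collections generate NE(X_Σ); each relation:

  P = {0,6}:  v_{0} + v_{6} = 0 ; sig = (2;())
  P = {5,7}:  v_{5} + v_{7} = 0 ; sig = (2;())
  P = {3,8}:  v_{3} + v_{8} = v_{0} + v_{5} ; sig = (2;(1,1))
  P = {4,5}:  v_{4} + v_{5} = v_{0} + v_{3} ; sig = (2;(1,1))
  P = {4,6}:  v_{4} + v_{6} = v_{3} + v_{7} ; sig = (2;(1,1))
  P = {6,8}:  v_{6} + v_{8} = v_{1} + v_{2} + v_{5} ; sig = (2;(1,1,1))
  P = {7,8}:  v_{7} + v_{8} = v_{0} + v_{1} + v_{2} ; sig = (2;(1,1,1))
  P = {4,8}:  v_{4} + v_{8} = 2·v_{0} ; sig = (2;(2))
  P = {1,2,3}:  v_{1} + v_{2} + v_{3} = 0 ; sig = (3;())
  P = {0,3,7}:  v_{0} + v_{3} + v_{7} = v_{4} ; sig = (3;(1))
  P = {1,2,4}:  v_{1} + v_{2} + v_{4} = v_{0} + v_{7} ; sig = (3;(1,1))
  P = {0,1,2,5}:  v_{0} + v_{1} + v_{2} + v_{5} = v_{8} ; sig = (4;(1))

Signatures (|P|; sorted positive RHS coefficients), sorted:
[(2;()), (2;()), (2;(1,1)), (2;(1,1)), (2;(1,1)), (2;(1,1,1)), (2;(1,1,1)), (2;(2)), (3;()), (3;(1)), (3;(1,1)), (4;(1))]
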